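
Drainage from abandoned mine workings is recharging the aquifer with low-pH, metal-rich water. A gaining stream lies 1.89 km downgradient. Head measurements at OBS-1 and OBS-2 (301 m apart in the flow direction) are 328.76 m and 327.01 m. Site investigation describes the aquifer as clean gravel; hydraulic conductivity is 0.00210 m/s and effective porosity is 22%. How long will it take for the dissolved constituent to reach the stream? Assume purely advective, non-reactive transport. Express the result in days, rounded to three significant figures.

Hydraulic gradient i = (328.76 − 327.01) / 301 = 1.75 / 301 = 0.005814
K = 0.00210 m/s × 86400 s/d = 181.4 m/d
q = Ki = 181.4 × 0.005814 = 1.055 m/d
v_s = q/n_e = 1.055/0.22 = 4.795 m/d
L = 1.89 km = 1890 m
t = L / v = 1890 / 4.795 = 394.2 d

394 days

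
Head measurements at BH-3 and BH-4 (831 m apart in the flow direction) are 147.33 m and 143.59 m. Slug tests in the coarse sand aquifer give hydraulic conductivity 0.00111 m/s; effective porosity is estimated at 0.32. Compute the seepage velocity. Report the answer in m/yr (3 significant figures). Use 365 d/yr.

492 m/yr

Hydraulic gradient i = (147.33 − 143.59) / 831 = 3.74 / 831 = 0.004501
K = 0.00111 m/s × 86400 s/d = 95.90 m/d
Darcy flux q = K·i = 95.90 × 0.004501 = 0.4316 m/d
Average linear velocity = 0.4316 / 0.32 = 1.349 m/d
   = 1.349 × 365 = 492 m/yr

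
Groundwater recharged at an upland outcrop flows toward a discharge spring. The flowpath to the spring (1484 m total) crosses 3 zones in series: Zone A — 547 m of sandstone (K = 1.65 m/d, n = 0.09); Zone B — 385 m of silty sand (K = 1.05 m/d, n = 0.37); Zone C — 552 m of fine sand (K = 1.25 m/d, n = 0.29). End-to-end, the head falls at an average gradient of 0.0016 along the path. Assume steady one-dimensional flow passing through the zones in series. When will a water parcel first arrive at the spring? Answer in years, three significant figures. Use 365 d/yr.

For zones in series the flux q is common to all zones; the equivalent conductivity is the harmonic (thickness-weighted) mean, K_eq = L_total / Σ(L_j/K_j).
Σ(L/K) = 547/1.65 + 385/1.05 + 552/1.25 = 331.5 + 366.7 + 441.6 = 1140 d
K_eq = L_total / Σ(L/K) = 1484 / 1140 = 1.302 m/d
q = K_eq · i = 1.302 × 0.0016 = 0.002083 m/d (same in every zone)
Zone A: v = q/n = 0.002083/0.09 = 0.02315 m/d → t_A = 547/0.02315 = 23630 d
Zone B: v = q/n = 0.002083/0.37 = 0.005630 m/d → t_B = 385/0.005630 = 68380 d
Zone C: v = q/n = 0.002083/0.29 = 0.007183 m/d → t_C = 552/0.007183 = 76840 d
Total t = 23630 + 68380 + 76840 = 168900 d
   = 168900 / 365 = 463 yr

463 years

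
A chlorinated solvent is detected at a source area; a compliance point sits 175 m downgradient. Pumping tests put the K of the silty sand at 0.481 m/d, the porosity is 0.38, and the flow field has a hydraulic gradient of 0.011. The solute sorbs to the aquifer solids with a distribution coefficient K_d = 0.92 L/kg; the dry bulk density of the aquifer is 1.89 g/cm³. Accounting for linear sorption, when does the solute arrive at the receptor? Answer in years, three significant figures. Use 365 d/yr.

q = Ki = 0.481 × 0.011 = 0.005291 m/d
Seepage velocity v = q / n = 0.005291 / 0.38 = 0.01392 m/d
Retardation R = 1 + ρ_b·K_d/n = 1 + 1.89×0.92/0.38 = 5.576
Contaminant velocity v_c = v/R = 0.01392/5.576 = 0.002497 m/d
t = L/v_c = 175/0.002497 = 70080 d
   = 70080/365 = 192 yr

192 years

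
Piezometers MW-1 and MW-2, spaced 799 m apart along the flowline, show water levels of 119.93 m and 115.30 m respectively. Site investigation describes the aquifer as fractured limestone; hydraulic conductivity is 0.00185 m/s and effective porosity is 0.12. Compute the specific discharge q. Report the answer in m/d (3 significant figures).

Hydraulic gradient i = (119.93 − 115.30) / 799 = 4.63 / 799 = 0.005795
K = 0.00185 m/s × 86400 s/d = 159.8 m/d
Darcy flux q = K·i = 159.8 × 0.005795 = 0.9262 m/d

0.926 m/d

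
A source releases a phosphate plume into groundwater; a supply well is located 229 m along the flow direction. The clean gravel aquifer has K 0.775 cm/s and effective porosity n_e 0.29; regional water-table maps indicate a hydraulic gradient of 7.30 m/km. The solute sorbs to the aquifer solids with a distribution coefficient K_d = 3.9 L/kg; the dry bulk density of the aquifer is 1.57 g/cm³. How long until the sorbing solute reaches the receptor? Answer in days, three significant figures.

300 days

K = 0.775 cm/s × 864 = 669.6 m/d
Darcy flux q = K·i = 669.6 × 0.0073 = 4.888 m/d
Seepage velocity v = q / n = 4.888 / 0.29 = 16.86 m/d
Retardation R = 1 + ρ_b·K_d/n = 1 + 1.57×3.9/0.29 = 22.11
Contaminant velocity v_c = v/R = 16.86/22.11 = 0.7622 m/d
t = L/v_c = 229/0.7622 = 300.4 d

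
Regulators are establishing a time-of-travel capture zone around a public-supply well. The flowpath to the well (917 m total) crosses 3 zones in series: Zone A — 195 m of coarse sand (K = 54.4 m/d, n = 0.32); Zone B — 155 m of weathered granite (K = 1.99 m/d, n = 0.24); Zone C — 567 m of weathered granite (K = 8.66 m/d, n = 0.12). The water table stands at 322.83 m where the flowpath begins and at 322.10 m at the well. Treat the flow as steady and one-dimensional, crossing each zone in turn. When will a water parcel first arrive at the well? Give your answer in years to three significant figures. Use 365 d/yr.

Total head drop ΔH = 322.83 − 322.10 = 0.73 m
Steady 1-D flow in series ⇒ the Darcy flux q is identical in every zone and the zone head losses add (resistances L/K in series).
Σ(L/K) = 195/54.4 + 155/1.99 + 567/8.66 = 3.585 + 77.89 + 65.47 = 146.9 d
q = ΔH / Σ(L/K) = 0.73 / 146.9 = 0.004968 m/d (same in every zone)
Zone A: v = q/n = 0.004968/0.32 = 0.01552 m/d → t_A = 195/0.01552 = 12560 d
Zone B: v = q/n = 0.004968/0.24 = 0.02070 m/d → t_B = 155/0.02070 = 7488 d
Zone C: v = q/n = 0.004968/0.12 = 0.04140 m/d → t_C = 567/0.04140 = 13700 d
Total t = 12560 + 7488 + 13700 = 33750 d
   = 33750 / 365 = 92.5 yr

92.5 years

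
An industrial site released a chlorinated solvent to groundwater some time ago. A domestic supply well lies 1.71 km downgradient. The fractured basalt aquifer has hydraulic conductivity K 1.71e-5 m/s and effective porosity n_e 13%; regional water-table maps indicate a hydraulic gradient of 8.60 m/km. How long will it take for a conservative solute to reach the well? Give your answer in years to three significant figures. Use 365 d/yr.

K = 1.71e-5 m/s × 86400 s/d = 1.477 m/d
Specific discharge q = 1.477 × 0.0086 = 0.01271 m/d
Average linear velocity = 0.01271 / 0.13 = 0.09774 m/d
L = 1.71 km = 1710 m
t = L / v = 1710 / 0.09774 = 17500 d
   = 17500 / 365 = 47.9 yr

47.9 years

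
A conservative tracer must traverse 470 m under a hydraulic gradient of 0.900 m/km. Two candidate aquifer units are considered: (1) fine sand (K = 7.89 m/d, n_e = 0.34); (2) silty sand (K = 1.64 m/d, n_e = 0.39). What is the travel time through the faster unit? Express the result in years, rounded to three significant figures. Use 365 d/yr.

61.7 years

Unit 1 (fine sand): v = 7.89×9.0e-4/0.34 = 0.02089 m/d, t = 470/0.02089 = 22500 d
Unit 2 (silty sand): v = 1.64×9.0e-4/0.39 = 0.003785 m/d, t = 470/0.003785 = 124200 d
Faster: 22500 d / 365 = 61.7 yr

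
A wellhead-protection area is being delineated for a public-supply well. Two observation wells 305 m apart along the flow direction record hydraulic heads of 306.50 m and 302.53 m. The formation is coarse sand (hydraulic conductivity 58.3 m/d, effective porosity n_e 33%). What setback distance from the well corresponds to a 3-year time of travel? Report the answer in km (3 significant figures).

Hydraulic gradient i = (306.50 − 302.53) / 305 = 3.97 / 305 = 0.01302
Darcy flux q = K·i = 58.3 × 0.01302 = 0.7589 m/d
v = Ki/n = 58.3·0.01302/0.33 = 2.300 m/d
T = 3 yr × 365 = 1095 d
L = v × T = 2.300 × 1095 = 2518 m
   = 2.52 km

2.52 km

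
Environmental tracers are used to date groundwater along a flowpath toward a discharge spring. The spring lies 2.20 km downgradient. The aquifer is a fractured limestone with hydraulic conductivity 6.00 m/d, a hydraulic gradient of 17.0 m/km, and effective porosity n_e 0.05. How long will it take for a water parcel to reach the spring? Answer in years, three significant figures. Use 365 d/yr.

q = Ki = 6.00 × 0.017 = 0.1020 m/d
Average linear velocity = 0.1020 / 0.05 = 2.040 m/d
L = 2.20 km = 2200 m
t = L / v = 2200 / 2.040 = 1078 d
   = 1078 / 365 = 2.95 yr

2.95 years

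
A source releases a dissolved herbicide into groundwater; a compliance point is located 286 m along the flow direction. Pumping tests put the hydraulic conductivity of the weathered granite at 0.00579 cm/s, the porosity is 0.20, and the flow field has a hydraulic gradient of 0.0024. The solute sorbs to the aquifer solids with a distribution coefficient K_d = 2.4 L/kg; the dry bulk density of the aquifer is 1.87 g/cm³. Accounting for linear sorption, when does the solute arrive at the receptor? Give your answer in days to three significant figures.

K = 0.00579 cm/s × 864 = 5.003 m/d
Darcy flux q = K·i = 5.003 × 0.0024 = 0.01201 m/d
Seepage velocity v = q / n = 0.01201 / 0.20 = 0.06003 m/d
Retardation R = 1 + ρ_b·K_d/n = 1 + 1.87×2.4/0.20 = 23.44
Contaminant velocity v_c = v/R = 0.06003/23.44 = 0.002561 m/d
t = L/v_c = 286/0.002561 = 111700 d

112000 days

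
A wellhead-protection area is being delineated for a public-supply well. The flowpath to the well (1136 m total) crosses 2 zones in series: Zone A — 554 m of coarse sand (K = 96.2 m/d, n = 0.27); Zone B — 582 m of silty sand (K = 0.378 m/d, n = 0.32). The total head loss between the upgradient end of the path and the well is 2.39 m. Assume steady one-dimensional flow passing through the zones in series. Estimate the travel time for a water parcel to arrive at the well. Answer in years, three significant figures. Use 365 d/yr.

595 years

Continuity: the same q passes through each zone, so ΔH = q·Σ(L_j/K_j) — the zones act as resistances in series.
Σ(L/K) = 554/96.2 + 582/0.378 = 5.759 + 1540 = 1545 d
q = ΔH / Σ(L/K) = 2.39 / 1545 = 0.001546 m/d (same in every zone)
Zone A: v = q/n = 0.001546/0.27 = 0.005728 m/d → t_A = 554/0.005728 = 96720 d
Zone B: v = q/n = 0.001546/0.32 = 0.004833 m/d → t_B = 582/0.004833 = 120400 d
Total t = 96720 + 120400 = 217200 d
   = 217200 / 365 = 595 yr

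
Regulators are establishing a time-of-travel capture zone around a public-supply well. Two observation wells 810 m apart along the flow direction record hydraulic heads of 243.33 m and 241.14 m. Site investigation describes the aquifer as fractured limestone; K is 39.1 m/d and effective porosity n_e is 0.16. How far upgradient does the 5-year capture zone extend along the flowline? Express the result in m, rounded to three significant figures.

1210 m

Hydraulic gradient i = (243.33 − 241.14) / 810 = 2.19 / 810 = 0.002704
q = Ki = 39.1 × 0.002704 = 0.1057 m/d
Average linear velocity = 0.1057 / 0.16 = 0.6607 m/d
T = 5 yr × 365 = 1825 d
L = v × T = 0.6607 × 1825 = 1206 m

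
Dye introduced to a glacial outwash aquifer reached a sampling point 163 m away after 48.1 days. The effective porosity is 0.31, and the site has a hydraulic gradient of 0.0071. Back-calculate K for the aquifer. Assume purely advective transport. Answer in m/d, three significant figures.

148 m/d

v = L / t = 163 / 48.1 = 3.389 m/d
K = v · n / i = 3.389 × 0.31 / 0.0071 = 148 m/d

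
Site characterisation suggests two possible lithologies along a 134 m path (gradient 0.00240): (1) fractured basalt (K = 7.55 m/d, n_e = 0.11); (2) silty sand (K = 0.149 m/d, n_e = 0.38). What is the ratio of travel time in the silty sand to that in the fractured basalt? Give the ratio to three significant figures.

175

Unit 1 (fractured basalt): v = 7.55×0.0024/0.11 = 0.1647 m/d, t = 134/0.1647 = 813.5 d
Unit 2 (silty sand): v = 0.149×0.0024/0.38 = 9.411e-4 m/d, t = 134/9.411e-4 = 142400 d
t(silty sand) / t(fractured basalt) = 142400/813.5 = 175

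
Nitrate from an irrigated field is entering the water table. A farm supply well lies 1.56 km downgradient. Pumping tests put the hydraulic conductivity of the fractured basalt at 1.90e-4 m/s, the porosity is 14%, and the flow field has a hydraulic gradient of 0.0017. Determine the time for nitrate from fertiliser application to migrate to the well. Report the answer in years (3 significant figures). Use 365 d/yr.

21.4 years

K = 1.90e-4 m/s × 86400 s/d = 16.42 m/d
Specific discharge q = 16.42 × 0.0017 = 0.02791 m/d
Average linear velocity = 0.02791 / 0.14 = 0.1993 m/d
L = 1.56 km = 1560 m
t = L / v = 1560 / 0.1993 = 7826 d
   = 7826 / 365 = 21.4 yr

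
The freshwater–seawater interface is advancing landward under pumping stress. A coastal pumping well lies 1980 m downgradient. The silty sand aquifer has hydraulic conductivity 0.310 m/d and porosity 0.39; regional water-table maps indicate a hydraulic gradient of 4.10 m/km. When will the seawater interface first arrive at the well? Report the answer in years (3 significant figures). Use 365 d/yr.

1660 years

Darcy flux q = K·i = 0.310 × 0.0041 = 0.001271 m/d
v = Ki/n = 0.310·0.0041/0.39 = 0.003259 m/d
t = L / v = 1980 / 0.003259 = 607600 d
   = 607600 / 365 = 1660 yr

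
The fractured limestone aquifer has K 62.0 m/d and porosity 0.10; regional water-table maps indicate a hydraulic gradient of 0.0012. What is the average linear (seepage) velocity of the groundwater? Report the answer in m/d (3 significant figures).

0.744 m/d

Specific discharge q = 62.0 × 0.0012 = 0.07440 m/d
Seepage velocity v = q / n = 0.07440 / 0.10 = 0.7440 m/d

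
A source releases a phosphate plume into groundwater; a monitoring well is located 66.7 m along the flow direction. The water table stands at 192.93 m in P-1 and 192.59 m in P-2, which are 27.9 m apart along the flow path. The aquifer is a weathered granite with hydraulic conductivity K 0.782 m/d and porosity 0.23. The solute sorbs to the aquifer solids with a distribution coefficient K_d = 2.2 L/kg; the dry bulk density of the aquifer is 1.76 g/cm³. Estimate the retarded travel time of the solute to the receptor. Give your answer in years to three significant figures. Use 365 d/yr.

78.7 years

Hydraulic gradient i = (192.93 − 192.59) / 27.9 = 0.34 / 27.9 = 0.01219
Specific discharge q = 0.782 × 0.01219 = 0.009530 m/d
v_s = q/n_e = 0.009530/0.23 = 0.04143 m/d
Retardation R = 1 + ρ_b·K_d/n = 1 + 1.76×2.2/0.23 = 17.83
Contaminant velocity v_c = v/R = 0.04143/17.83 = 0.002323 m/d
t = L/v_c = 66.7/0.002323 = 28710 d
   = 28710/365 = 78.7 yr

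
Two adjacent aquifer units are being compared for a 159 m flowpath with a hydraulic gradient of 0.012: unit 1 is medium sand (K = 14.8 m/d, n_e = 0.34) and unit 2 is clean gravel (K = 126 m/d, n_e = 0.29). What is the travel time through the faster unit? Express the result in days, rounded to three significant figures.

Unit 1 (medium sand): v = 14.8×0.012/0.34 = 0.5224 m/d, t = 159/0.5224 = 304.4 d
Unit 2 (clean gravel): v = 126×0.012/0.29 = 5.214 m/d, t = 159/5.214 = 30.50 d
Faster unit: t = 30.5 d

30.5 days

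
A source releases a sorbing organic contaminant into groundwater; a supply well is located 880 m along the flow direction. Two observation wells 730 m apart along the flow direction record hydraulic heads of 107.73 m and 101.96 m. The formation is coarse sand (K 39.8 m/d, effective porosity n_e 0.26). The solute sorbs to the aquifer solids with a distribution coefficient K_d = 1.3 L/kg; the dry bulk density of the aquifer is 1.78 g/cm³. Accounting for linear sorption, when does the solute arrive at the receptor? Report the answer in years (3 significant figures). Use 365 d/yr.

Hydraulic gradient i = (107.73 − 101.96) / 730 = 5.77 / 730 = 0.007904
Specific discharge q = 39.8 × 0.007904 = 0.3146 m/d
Average linear velocity = 0.3146 / 0.26 = 1.210 m/d
Retardation R = 1 + ρ_b·K_d/n = 1 + 1.78×1.3/0.26 = 9.900
Contaminant velocity v_c = v/R = 1.210/9.900 = 0.1222 m/d
t = L/v_c = 880/0.1222 = 7200 d
   = 7200/365 = 19.7 yr

19.7 years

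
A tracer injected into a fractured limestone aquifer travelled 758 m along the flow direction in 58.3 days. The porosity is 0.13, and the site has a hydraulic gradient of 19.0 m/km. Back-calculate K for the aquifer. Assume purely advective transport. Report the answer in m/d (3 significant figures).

89.0 m/d

v = L / t = 758 / 58.3 = 13.00 m/d
K = v · n / i = 13.00 × 0.13 / 0.019 = 89.0 m/d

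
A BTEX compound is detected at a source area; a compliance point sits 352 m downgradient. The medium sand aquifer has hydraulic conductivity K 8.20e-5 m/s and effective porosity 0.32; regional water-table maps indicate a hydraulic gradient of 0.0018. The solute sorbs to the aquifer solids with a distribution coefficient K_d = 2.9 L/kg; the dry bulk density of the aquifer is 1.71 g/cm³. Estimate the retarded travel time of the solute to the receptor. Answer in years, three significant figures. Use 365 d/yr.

K = 8.20e-5 m/s × 86400 s/d = 7.085 m/d
q = Ki = 7.085 × 0.0018 = 0.01275 m/d
v_s = q/n_e = 0.01275/0.32 = 0.03985 m/d
Retardation R = 1 + ρ_b·K_d/n = 1 + 1.71×2.9/0.32 = 16.50
Contaminant velocity v_c = v/R = 0.03985/16.50 = 0.002416 m/d
t = L/v_c = 352/0.002416 = 145700 d
   = 145700/365 = 399 yr

399 years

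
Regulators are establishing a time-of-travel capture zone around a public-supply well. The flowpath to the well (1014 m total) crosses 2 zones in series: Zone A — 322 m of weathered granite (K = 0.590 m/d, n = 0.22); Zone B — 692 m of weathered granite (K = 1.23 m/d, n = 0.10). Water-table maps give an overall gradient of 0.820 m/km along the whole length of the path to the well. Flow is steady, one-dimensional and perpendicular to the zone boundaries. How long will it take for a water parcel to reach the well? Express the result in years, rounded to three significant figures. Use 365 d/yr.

For zones in series the flux q is common to all zones; the equivalent conductivity is the harmonic (thickness-weighted) mean, K_eq = L_total / Σ(L_j/K_j).
Σ(L/K) = 322/0.590 + 692/1.23 = 545.8 + 562.6 = 1108 d
K_eq = L_total / Σ(L/K) = 1014 / 1108 = 0.9149 m/d
q = K_eq · i = 0.9149 × 8.2e-4 = 7.502e-4 m/d (same in every zone)
Zone A: v = q/n = 7.502e-4/0.22 = 0.003410 m/d → t_A = 322/0.003410 = 94430 d
Zone B: v = q/n = 7.502e-4/0.10 = 0.007502 m/d → t_B = 692/0.007502 = 92240 d
Total t = 94430 + 92240 = 186700 d
   = 186700 / 365 = 511 yr

511 years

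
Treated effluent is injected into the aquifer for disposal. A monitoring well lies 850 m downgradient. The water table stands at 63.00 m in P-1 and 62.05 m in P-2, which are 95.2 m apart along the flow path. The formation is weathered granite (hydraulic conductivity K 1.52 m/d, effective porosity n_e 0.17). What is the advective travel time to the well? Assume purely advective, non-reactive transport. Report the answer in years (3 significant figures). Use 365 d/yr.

26.1 years

Hydraulic gradient i = (63.00 − 62.05) / 95.2 = 0.95 / 95.2 = 0.009979
Specific discharge q = 1.52 × 0.009979 = 0.01517 m/d
Seepage velocity v = q / n = 0.01517 / 0.17 = 0.08922 m/d
t = L / v = 850 / 0.08922 = 9527 d
   = 9527 / 365 = 26.1 yr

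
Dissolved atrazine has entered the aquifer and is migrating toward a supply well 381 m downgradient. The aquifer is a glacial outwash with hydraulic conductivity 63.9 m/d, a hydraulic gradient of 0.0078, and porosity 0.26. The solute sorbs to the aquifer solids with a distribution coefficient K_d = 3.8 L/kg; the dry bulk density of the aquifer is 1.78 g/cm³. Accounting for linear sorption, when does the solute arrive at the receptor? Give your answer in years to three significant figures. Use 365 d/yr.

Darcy flux q = K·i = 63.9 × 0.0078 = 0.4984 m/d
Average linear velocity = 0.4984 / 0.26 = 1.917 m/d
Retardation R = 1 + ρ_b·K_d/n = 1 + 1.78×3.8/0.26 = 27.02
Contaminant velocity v_c = v/R = 1.917/27.02 = 0.07096 m/d
t = L/v_c = 381/0.07096 = 5369 d
   = 5369/365 = 14.7 yr

14.7 years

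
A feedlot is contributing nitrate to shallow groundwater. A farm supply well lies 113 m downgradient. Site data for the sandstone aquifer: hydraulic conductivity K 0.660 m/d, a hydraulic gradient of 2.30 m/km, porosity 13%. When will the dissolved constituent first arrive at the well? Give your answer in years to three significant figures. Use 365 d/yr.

26.5 years

Darcy flux q = K·i = 0.660 × 0.0023 = 0.001518 m/d
v_s = q/n_e = 0.001518/0.13 = 0.01168 m/d
t = L / v = 113 / 0.01168 = 9677 d
   = 9677 / 365 = 26.5 yr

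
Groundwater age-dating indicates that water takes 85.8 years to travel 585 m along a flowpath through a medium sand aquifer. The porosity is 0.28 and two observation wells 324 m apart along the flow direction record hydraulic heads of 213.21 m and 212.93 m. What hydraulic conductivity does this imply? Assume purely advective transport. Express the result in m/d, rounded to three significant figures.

6.05 m/d

Hydraulic gradient i = (213.21 − 212.93) / 324 = 0.28 / 324 = 8.642e-4
t = 85.8 years = 31320 d
v = L / t = 585 / 31320 = 0.01868 m/d
K = v · n / i = 0.01868 × 0.28 / 8.642e-4 = 6.05 m/d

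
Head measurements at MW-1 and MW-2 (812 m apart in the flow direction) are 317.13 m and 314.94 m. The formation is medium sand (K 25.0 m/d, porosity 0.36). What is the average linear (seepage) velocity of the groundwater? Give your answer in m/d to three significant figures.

0.187 m/d

Hydraulic gradient i = (317.13 − 314.94) / 812 = 2.19 / 812 = 0.002697
Darcy flux q = K·i = 25.0 × 0.002697 = 0.06743 m/d
Average linear velocity = 0.06743 / 0.36 = 0.1873 m/d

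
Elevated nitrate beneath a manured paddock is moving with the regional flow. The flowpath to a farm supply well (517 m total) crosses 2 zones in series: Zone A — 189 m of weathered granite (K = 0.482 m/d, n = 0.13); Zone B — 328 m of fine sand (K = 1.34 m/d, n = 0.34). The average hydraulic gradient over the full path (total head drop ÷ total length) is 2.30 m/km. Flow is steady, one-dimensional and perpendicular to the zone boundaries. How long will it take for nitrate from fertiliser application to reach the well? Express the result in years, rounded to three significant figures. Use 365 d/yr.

For zones in series the flux q is common to all zones; the equivalent conductivity is the harmonic (thickness-weighted) mean, K_eq = L_total / Σ(L_j/K_j).
Σ(L/K) = 189/0.482 + 328/1.34 = 392.1 + 244.8 = 636.9 d
K_eq = L_total / Σ(L/K) = 517 / 636.9 = 0.8118 m/d
q = K_eq · i = 0.8118 × 0.0023 = 0.001867 m/d (same in every zone)
Zone A: v = q/n = 0.001867/0.13 = 0.01436 m/d → t_A = 189/0.01436 = 13160 d
Zone B: v = q/n = 0.001867/0.34 = 0.005491 m/d → t_B = 328/0.005491 = 59730 d
Total t = 13160 + 59730 = 72890 d
   = 72890 / 365 = 200 yr

200 years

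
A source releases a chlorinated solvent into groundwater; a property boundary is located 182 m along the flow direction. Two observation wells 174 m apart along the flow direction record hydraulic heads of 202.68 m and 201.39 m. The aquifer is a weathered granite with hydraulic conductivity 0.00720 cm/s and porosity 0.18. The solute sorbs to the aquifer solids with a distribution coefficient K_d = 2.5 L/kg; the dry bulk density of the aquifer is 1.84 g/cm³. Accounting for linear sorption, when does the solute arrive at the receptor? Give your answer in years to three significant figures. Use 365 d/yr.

51.7 years

Hydraulic gradient i = (202.68 − 201.39) / 174 = 1.29 / 174 = 0.007414
K = 0.00720 cm/s × 864 = 6.221 m/d
Darcy flux q = K·i = 6.221 × 0.007414 = 0.04612 m/d
Seepage velocity v = q / n = 0.04612 / 0.18 = 0.2562 m/d
Retardation R = 1 + ρ_b·K_d/n = 1 + 1.84×2.5/0.18 = 26.56
Contaminant velocity v_c = v/R = 0.2562/26.56 = 0.009648 m/d
t = L/v_c = 182/0.009648 = 18860 d
   = 18860/365 = 51.7 yr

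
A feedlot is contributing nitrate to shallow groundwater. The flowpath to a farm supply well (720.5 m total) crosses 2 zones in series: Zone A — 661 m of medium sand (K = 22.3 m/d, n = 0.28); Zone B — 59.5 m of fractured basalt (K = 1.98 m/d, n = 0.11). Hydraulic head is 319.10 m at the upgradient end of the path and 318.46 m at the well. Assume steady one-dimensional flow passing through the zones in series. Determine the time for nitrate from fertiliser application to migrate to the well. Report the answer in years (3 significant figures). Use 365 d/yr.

Total head drop ΔH = 319.10 − 318.46 = 0.64 m
Continuity: the same q passes through each zone, so ΔH = q·Σ(L_j/K_j) — the zones act as resistances in series.
Σ(L/K) = 661/22.3 + 59.5/1.98 = 29.64 + 30.05 = 59.69 d
q = ΔH / Σ(L/K) = 0.64 / 59.69 = 0.01072 m/d (same in every zone)
Zone A: v = q/n = 0.01072/0.28 = 0.03829 m/d → t_A = 661/0.03829 = 17260 d
Zone B: v = q/n = 0.01072/0.11 = 0.09747 m/d → t_B = 59.5/0.09747 = 610.4 d
Total t = 17260 + 610.4 = 17870 d
   = 17870 / 365 = 49.0 yr

49.0 years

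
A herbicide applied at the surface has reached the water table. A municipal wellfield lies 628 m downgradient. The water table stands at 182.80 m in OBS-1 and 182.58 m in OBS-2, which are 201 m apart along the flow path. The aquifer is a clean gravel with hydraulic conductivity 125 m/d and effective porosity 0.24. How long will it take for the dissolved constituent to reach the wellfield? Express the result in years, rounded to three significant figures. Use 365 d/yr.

3.02 years

Hydraulic gradient i = (182.80 − 182.58) / 201 = 0.22 / 201 = 0.001095
Specific discharge q = 125 × 0.001095 = 0.1368 m/d
Average linear velocity = 0.1368 / 0.24 = 0.5701 m/d
t = L / v = 628 / 0.5701 = 1102 d
   = 1102 / 365 = 3.02 yr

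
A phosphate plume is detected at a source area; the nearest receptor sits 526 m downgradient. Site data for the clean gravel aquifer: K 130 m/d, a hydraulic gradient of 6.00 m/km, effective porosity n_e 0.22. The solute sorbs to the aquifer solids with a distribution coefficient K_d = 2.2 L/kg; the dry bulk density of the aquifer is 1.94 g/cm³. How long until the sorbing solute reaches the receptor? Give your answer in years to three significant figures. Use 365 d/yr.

q = Ki = 130 × 0.0060 = 0.7800 m/d
Seepage velocity v = q / n = 0.7800 / 0.22 = 3.545 m/d
Retardation R = 1 + ρ_b·K_d/n = 1 + 1.94×2.2/0.22 = 20.40
Contaminant velocity v_c = v/R = 3.545/20.40 = 0.1738 m/d
t = L/v_c = 526/0.1738 = 3027 d
   = 3027/365 = 8.29 yr

8.29 years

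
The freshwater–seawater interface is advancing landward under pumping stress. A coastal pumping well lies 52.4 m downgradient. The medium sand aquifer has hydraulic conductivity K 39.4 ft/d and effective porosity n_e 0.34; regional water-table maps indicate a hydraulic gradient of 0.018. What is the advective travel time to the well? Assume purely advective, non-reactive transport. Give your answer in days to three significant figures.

82.4 days

K = 39.4 ft/d × 0.3048 = 12.01 m/d
q = Ki = 12.01 × 0.018 = 0.2162 m/d
v = Ki/n = 12.01·0.018/0.34 = 0.6358 m/d
t = L / v = 52.4 / 0.6358 = 82.42 d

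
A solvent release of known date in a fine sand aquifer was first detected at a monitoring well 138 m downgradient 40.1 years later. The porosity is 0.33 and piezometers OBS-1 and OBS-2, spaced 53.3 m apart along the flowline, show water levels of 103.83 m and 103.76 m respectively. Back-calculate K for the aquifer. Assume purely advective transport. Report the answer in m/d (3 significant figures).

Hydraulic gradient i = (103.83 − 103.76) / 53.3 = 0.07 / 53.3 = 0.001313
t = 40.1 years = 14640 d
v = L / t = 138 / 14640 = 0.009428 m/d
K = v · n / i = 0.009428 × 0.33 / 0.001313 = 2.37 m/d

2.37 m/d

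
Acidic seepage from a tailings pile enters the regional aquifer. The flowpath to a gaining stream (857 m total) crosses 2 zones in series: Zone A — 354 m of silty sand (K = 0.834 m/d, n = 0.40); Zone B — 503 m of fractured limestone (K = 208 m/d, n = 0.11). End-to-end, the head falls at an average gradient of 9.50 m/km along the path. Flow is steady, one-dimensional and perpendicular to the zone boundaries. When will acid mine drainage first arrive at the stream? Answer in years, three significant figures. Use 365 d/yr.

28.3 years

Steady 1-D flow in series ⇒ the Darcy flux q is identical in every zone and the zone head losses add (resistances L/K in series).
Σ(L/K) = 354/0.834 + 503/208 = 424.5 + 2.418 = 426.9 d
K_eq = L_total / Σ(L/K) = 857 / 426.9 = 2.008 m/d
q = K_eq · i = 2.008 × 0.0095 = 0.01907 m/d (same in every zone)
Zone A: v = q/n = 0.01907/0.40 = 0.04768 m/d → t_A = 354/0.04768 = 7424 d
Zone B: v = q/n = 0.01907/0.11 = 0.1734 m/d → t_B = 503/0.1734 = 2901 d
Total t = 7424 + 2901 = 10330 d
   = 10330 / 365 = 28.3 yr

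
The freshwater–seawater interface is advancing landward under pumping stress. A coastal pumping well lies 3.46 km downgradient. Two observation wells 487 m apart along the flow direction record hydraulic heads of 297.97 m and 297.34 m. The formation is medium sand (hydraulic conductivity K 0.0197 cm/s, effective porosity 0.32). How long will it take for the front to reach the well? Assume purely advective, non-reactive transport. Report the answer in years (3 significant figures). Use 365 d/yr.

138 years

Hydraulic gradient i = (297.97 − 297.34) / 487 = 0.63 / 487 = 0.001294
K = 0.0197 cm/s × 864 = 17.02 m/d
Darcy flux q = K·i = 17.02 × 0.001294 = 0.02202 m/d
Average linear velocity = 0.02202 / 0.32 = 0.06881 m/d
L = 3.46 km = 3460 m
t = L / v = 3460 / 0.06881 = 50280 d
   = 50280 / 365 = 138 yr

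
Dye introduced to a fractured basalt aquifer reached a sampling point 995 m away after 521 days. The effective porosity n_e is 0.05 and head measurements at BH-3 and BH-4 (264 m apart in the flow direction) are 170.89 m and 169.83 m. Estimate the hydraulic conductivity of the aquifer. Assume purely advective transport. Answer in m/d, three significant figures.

23.8 m/d

Hydraulic gradient i = (170.89 − 169.83) / 264 = 1.06 / 264 = 0.004015
v = L / t = 995 / 521 = 1.910 m/d
K = v · n / i = 1.910 × 0.05 / 0.004015 = 23.8 m/d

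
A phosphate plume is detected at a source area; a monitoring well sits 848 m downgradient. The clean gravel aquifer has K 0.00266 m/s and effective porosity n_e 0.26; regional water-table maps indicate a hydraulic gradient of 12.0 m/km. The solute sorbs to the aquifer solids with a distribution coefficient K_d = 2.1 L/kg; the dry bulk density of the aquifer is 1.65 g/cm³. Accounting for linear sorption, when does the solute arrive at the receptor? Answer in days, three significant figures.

1150 days

K = 0.00266 m/s × 86400 s/d = 229.8 m/d
q = Ki = 229.8 × 0.012 = 2.758 m/d
v = Ki/n = 229.8·0.012/0.26 = 10.61 m/d
Retardation R = 1 + ρ_b·K_d/n = 1 + 1.65×2.1/0.26 = 14.33
Contaminant velocity v_c = v/R = 10.61/14.33 = 0.7404 m/d
t = L/v_c = 848/0.7404 = 1145 d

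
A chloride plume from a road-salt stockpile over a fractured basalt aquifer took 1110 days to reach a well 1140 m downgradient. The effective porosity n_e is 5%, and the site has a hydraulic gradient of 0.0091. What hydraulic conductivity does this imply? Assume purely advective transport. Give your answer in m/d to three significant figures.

v = L / t = 1140 / 1110 = 1.027 m/d
K = v · n / i = 1.027 × 0.05 / 0.0091 = 5.64 m/d

5.64 m/d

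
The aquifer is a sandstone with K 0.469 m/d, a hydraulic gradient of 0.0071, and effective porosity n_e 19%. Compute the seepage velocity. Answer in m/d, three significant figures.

Specific discharge q = 0.469 × 0.0071 = 0.003330 m/d
v_s = q/n_e = 0.003330/0.19 = 0.01753 m/d

0.0175 m/d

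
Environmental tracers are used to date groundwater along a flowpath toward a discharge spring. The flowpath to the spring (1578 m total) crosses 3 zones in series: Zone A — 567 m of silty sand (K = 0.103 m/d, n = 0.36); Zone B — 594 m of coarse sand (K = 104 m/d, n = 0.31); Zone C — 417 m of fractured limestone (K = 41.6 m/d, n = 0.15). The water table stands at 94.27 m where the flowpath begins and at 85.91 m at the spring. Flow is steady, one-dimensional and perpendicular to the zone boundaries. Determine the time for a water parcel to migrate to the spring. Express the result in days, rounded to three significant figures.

298000 days

Total head drop ΔH = 94.27 − 85.91 = 8.36 m
Steady 1-D flow in series ⇒ the Darcy flux q is identical in every zone and the zone head losses add (resistances L/K in series).
Σ(L/K) = 567/0.103 + 594/104 + 417/41.6 = 5505 + 5.712 + 10.02 = 5521 d
q = ΔH / Σ(L/K) = 8.36 / 5521 = 0.001514 m/d (same in every zone)
Zone A: v = q/n = 0.001514/0.36 = 0.004206 m/d → t_A = 567/0.004206 = 134800 d
Zone B: v = q/n = 0.001514/0.31 = 0.004885 m/d → t_B = 594/0.004885 = 121600 d
Zone C: v = q/n = 0.001514/0.15 = 0.01010 m/d → t_C = 417/0.01010 = 41310 d
Total t = 134800 + 121600 + 41310 = 297700 d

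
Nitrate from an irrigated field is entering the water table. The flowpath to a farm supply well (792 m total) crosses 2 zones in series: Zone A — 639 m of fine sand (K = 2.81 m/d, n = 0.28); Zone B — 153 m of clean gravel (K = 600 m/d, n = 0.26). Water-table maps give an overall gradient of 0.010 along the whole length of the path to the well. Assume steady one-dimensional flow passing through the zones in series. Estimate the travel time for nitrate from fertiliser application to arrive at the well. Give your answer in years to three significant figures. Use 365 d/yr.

17.2 years

For zones in series the flux q is common to all zones; the equivalent conductivity is the harmonic (thickness-weighted) mean, K_eq = L_total / Σ(L_j/K_j).
Σ(L/K) = 639/2.81 + 153/600 = 227.4 + 0.2550 = 227.7 d
K_eq = L_total / Σ(L/K) = 792 / 227.7 = 3.479 m/d
q = K_eq · i = 3.479 × 0.010 = 0.03479 m/d (same in every zone)
Zone A: v = q/n = 0.03479/0.28 = 0.1242 m/d → t_A = 639/0.1242 = 5143 d
Zone B: v = q/n = 0.03479/0.26 = 0.1338 m/d → t_B = 153/0.1338 = 1143 d
Total t = 5143 + 1143 = 6286 d
   = 6286 / 365 = 17.2 yr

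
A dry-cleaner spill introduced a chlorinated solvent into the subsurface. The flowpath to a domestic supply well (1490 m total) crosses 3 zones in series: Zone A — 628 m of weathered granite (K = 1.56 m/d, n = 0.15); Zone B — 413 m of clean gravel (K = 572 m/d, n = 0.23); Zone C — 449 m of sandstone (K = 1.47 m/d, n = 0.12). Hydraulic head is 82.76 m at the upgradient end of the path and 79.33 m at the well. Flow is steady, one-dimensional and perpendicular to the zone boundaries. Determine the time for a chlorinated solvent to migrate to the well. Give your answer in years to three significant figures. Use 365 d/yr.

Total head drop ΔH = 82.76 − 79.33 = 3.43 m
Continuity: the same q passes through each zone, so ΔH = q·Σ(L_j/K_j) — the zones act as resistances in series.
Σ(L/K) = 628/1.56 + 413/572 + 449/1.47 = 402.6 + 0.7220 + 305.4 = 708.7 d
q = ΔH / Σ(L/K) = 3.43 / 708.7 = 0.004840 m/d (same in every zone)
Zone A: v = q/n = 0.004840/0.15 = 0.03226 m/d → t_A = 628/0.03226 = 19460 d
Zone B: v = q/n = 0.004840/0.23 = 0.02104 m/d → t_B = 413/0.02104 = 19630 d
Zone C: v = q/n = 0.004840/0.12 = 0.04033 m/d → t_C = 449/0.04033 = 11130 d
Total t = 19460 + 19630 + 11130 = 50220 d
   = 50220 / 365 = 138 yr

138 years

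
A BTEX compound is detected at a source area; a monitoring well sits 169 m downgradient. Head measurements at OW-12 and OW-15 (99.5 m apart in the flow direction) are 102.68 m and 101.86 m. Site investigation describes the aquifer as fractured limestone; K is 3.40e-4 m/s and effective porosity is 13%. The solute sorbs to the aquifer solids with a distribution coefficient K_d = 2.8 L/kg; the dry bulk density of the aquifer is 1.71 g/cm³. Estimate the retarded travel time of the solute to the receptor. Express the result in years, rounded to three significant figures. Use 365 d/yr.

Hydraulic gradient i = (102.68 − 101.86) / 99.5 = 0.82 / 99.5 = 0.008241
K = 3.40e-4 m/s × 86400 s/d = 29.38 m/d
Specific discharge q = 29.38 × 0.008241 = 0.2421 m/d
v_s = q/n_e = 0.2421/0.13 = 1.862 m/d
Retardation R = 1 + ρ_b·K_d/n = 1 + 1.71×2.8/0.13 = 37.83
Contaminant velocity v_c = v/R = 1.862/37.83 = 0.04923 m/d
t = L/v_c = 169/0.04923 = 3433 d
   = 3433/365 = 9.41 yr

9.41 years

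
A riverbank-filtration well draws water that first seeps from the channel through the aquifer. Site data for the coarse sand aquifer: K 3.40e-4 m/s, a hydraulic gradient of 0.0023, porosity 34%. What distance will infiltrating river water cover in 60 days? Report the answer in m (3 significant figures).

11.9 m

K = 3.40e-4 m/s × 86400 s/d = 29.38 m/d
q = Ki = 29.38 × 0.0023 = 0.06756 m/d
v = Ki/n = 29.38·0.0023/0.34 = 0.1987 m/d
L = v × T = 0.1987 × 60 = 11.92 m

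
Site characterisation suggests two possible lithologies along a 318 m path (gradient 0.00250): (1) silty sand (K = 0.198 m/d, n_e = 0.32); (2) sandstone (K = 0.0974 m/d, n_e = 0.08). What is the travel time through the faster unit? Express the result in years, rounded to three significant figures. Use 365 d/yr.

Unit 1 (silty sand): v = 0.198×0.0025/0.32 = 0.001547 m/d, t = 318/0.001547 = 205600 d
Unit 2 (sandstone): v = 0.0974×0.0025/0.08 = 0.003044 m/d, t = 318/0.003044 = 104500 d
Faster: 104500 d / 365 = 286 yr

286 years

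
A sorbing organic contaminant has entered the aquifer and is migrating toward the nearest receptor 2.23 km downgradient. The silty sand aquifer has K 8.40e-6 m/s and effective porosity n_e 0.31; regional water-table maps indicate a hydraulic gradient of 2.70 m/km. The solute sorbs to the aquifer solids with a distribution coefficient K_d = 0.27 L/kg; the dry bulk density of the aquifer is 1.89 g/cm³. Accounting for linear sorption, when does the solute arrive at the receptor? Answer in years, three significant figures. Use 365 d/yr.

K = 8.40e-6 m/s × 86400 s/d = 0.7258 m/d
Specific discharge q = 0.7258 × 0.0027 = 0.001960 m/d
Average linear velocity = 0.001960 / 0.31 = 0.006321 m/d
Retardation R = 1 + ρ_b·K_d/n = 1 + 1.89×0.27/0.31 = 2.646
Contaminant velocity v_c = v/R = 0.006321/2.646 = 0.002389 m/d
L = 2.23 km = 2230 m
t = L/v_c = 2230/0.002389 = 933500 d
   = 933500/365 = 2560 yr

2560 years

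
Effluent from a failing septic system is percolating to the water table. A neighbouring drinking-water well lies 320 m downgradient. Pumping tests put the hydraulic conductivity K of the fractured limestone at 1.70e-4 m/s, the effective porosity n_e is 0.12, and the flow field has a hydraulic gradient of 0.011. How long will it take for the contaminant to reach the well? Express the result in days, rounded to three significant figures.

238 days

K = 1.70e-4 m/s × 86400 s/d = 14.69 m/d
q = Ki = 14.69 × 0.011 = 0.1616 m/d
v_s = q/n_e = 0.1616/0.12 = 1.346 m/d
t = L / v = 320 / 1.346 = 237.7 d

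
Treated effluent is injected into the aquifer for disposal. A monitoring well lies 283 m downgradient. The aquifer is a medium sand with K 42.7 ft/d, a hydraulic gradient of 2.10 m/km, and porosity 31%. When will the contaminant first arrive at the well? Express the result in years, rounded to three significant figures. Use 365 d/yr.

K = 42.7 ft/d × 0.3048 = 13.01 m/d
Darcy flux q = K·i = 13.01 × 0.0021 = 0.02733 m/d
v_s = q/n_e = 0.02733/0.31 = 0.08817 m/d
t = L / v = 283 / 0.08817 = 3210 d
   = 3210 / 365 = 8.79 yr

8.79 years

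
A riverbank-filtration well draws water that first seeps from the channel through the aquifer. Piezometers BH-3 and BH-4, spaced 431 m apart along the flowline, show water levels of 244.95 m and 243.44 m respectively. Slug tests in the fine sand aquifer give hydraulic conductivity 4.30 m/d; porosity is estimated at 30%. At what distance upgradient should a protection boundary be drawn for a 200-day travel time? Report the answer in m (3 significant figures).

Hydraulic gradient i = (244.95 − 243.44) / 431 = 1.51 / 431 = 0.003503
q = Ki = 4.30 × 0.003503 = 0.01506 m/d
Average linear velocity = 0.01506 / 0.30 = 0.05022 m/d
L = v × T = 0.05022 × 200 = 10.04 m

10.0 m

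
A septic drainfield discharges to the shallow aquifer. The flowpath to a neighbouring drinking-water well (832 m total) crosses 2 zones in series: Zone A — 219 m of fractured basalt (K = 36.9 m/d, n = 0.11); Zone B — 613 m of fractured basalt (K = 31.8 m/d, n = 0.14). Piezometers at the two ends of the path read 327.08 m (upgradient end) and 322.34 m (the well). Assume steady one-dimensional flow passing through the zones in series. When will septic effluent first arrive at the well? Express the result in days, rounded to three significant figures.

Total head drop ΔH = 327.08 − 322.34 = 4.74 m
Continuity: the same q passes through each zone, so ΔH = q·Σ(L_j/K_j) — the zones act as resistances in series.
Σ(L/K) = 219/36.9 + 613/31.8 = 5.935 + 19.28 = 25.21 d
q = ΔH / Σ(L/K) = 4.74 / 25.21 = 0.1880 m/d (same in every zone)
Zone A: v = q/n = 0.1880/0.11 = 1.709 m/d → t_A = 219/1.709 = 128.1 d
Zone B: v = q/n = 0.1880/0.14 = 1.343 m/d → t_B = 613/1.343 = 456.5 d
Total t = 128.1 + 456.5 = 584.6 d

585 days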